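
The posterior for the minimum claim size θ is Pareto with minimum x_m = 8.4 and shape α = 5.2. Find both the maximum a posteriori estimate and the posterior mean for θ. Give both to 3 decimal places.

MAP = 8.400; posterior mean = 10.400

The Pareto density is strictly decreasing on [x_m, ∞), so the mode is x_m = 8.400.
Mean = α·x_m/(α−1) = 5.2·8.4/4.2 = 10.400.
Mean > mode: the posterior has a right tail.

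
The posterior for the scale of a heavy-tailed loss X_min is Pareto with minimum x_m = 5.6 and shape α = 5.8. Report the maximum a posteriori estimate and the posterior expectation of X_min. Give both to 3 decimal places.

The Pareto density is strictly decreasing on [x_m, ∞), so the mode is x_m = 5.600.
Mean = α·x_m/(α−1) = 5.8·5.6/4.8 = 6.767.

MAP = 5.600, posterior mean = 6.767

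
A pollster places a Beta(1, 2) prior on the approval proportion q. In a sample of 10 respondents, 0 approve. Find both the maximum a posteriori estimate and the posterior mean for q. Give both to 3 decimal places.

MAP = 0.000; posterior mean = 0.077

Posterior: Beta(1+0, 2+10) = Beta(1, 12).
Since α = 1 ≤ 1 and β > 1, the Beta density is monotone decreasing on [0,1]; the mode is at 0.
Mean = 1/(1+12) = 0.077.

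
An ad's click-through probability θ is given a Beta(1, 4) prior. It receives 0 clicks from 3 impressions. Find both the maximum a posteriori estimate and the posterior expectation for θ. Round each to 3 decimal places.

Posterior: Beta(1+0, 4+3) = Beta(1, 7).
Since α = 1 ≤ 1 and β > 1, the Beta density is monotone decreasing on [0,1]; the mode is at 0.
Mean = 1/(1+7) = 0.125.

MAP: 0.000. Posterior mean: 0.125.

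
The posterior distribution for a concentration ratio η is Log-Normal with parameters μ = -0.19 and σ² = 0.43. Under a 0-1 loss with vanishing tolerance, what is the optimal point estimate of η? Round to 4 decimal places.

0.5379

Mode = exp(μ − σ²) = exp(-0.62) = 0.5379.
Mean = exp(μ + σ²/2) = exp(0.025) = 1.0253.
This is the posterior mode — the MAP estimate.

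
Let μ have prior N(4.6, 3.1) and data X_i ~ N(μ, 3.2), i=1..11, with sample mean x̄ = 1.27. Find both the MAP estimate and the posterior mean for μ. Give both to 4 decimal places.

MAP: 1.5557. Posterior mean: 1.5557.

Posterior for μ is Normal. Precision-weighted mean: (1/3.1·4.6 + 11/3.2·1.27) / (1/3.1 + 11/3.2) = 1.5557.
A Normal posterior is symmetric, so mode = mean.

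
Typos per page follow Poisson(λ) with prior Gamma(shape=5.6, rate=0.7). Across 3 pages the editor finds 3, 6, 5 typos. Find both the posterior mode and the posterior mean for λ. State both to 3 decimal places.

Σ counts = 14. Posterior: Gamma(shape = 5.6+14 = 19.6, rate = 0.7+3 = 3.7).
Mode = (α−1)/β = 18.6/3.7 = 5.027.
Mean = α/β = 19.6/3.7 = 5.297.

MAP: 5.027. Posterior mean: 5.297.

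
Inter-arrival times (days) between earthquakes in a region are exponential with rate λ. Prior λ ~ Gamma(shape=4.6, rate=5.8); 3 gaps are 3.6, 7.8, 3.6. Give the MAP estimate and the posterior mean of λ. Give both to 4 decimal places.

λ_MAP = 0.3173, E[λ|data] = 0.3654

Σ times = 15.0. Posterior: Gamma(shape = 4.6+3 = 7.6, rate = 5.8+15.0 = 20.8).
Mode = (α−1)/β = 6.6/20.8 = 0.3173.
Mean = α/β = 7.6/20.8 = 0.3654.
The mean is pulled above the mode by the posterior's right skew.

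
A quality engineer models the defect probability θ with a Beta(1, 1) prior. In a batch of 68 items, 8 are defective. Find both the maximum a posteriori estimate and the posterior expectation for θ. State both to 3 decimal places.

Posterior: Beta(1+8, 1+60) = Beta(9, 61).
Mode = (9−1)/(9+61−2) = 8/68 = 0.118.
With a flat prior the MAP equals the MLE, 8/68.
Mean = 9/(9+61) = 9/70 = 0.129.

maximum a posteriori estimate = 0.118, posterior expectation = 0.129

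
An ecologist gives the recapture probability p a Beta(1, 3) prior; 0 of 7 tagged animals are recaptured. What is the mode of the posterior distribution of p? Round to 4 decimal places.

0.0000

Posterior: Beta(1+0, 3+7) = Beta(1, 10).
Since α = 1 ≤ 1 and β > 1, the Beta density is monotone decreasing on [0,1]; the mode is at 0.
Mean = 1/(1+10) = 0.0909.
This is the posterior mode — the MAP estimate.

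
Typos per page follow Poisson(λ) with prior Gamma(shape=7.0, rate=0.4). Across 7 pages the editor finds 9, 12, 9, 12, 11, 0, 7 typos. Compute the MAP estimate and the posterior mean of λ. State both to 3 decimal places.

Σ counts = 60. Posterior: Gamma(shape = 7.0+60 = 67.0, rate = 0.4+7 = 7.4).
Mode = (α−1)/β = 66.0/7.4 = 8.919.
Mean = α/β = 67.0/7.4 = 9.054.

MAP: 8.919. Posterior mean: 9.054.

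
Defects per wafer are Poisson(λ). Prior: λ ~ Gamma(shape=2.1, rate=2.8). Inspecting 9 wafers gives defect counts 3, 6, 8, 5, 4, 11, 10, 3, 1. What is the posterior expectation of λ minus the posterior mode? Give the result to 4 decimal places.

Σ counts = 51. Posterior: Gamma(shape = 2.1+51 = 53.1, rate = 2.8+9 = 11.8).
Mode = (α−1)/β = 52.1/11.8 = 4.4153.
Mean = α/β = 53.1/11.8 = 4.5000.
Difference = 4.5000 − 4.4153 = 0.0847.

0.0847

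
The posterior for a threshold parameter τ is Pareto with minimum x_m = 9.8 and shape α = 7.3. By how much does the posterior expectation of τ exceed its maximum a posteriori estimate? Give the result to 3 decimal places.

1.556

The Pareto density is strictly decreasing on [x_m, ∞), so the mode is x_m = 9.800.
Mean = α·x_m/(α−1) = 7.3·9.8/6.3 = 11.356.
Difference = 11.356 − 9.800 = 1.556.
Mean > mode: the posterior has a right tail.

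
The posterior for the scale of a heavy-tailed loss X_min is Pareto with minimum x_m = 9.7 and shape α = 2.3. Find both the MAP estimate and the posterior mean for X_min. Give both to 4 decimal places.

MAP: 9.7000. Posterior mean: 17.1615.

The Pareto density is strictly decreasing on [x_m, ∞), so the mode is x_m = 9.7000.
Mean = α·x_m/(α−1) = 2.3·9.7/1.3 = 17.1615.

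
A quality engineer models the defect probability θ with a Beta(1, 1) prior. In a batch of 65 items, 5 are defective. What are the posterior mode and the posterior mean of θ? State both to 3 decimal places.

Posterior: Beta(1+5, 1+60) = Beta(6, 61).
Mode = (6−1)/(6+61−2) = 5/65 = 0.077.
With a flat prior the MAP equals the MLE, 5/65.
Mean = 6/(6+61) = 6/67 = 0.090.
The mean is pulled above the mode by the posterior's right skew.

θ_MAP = 0.077, E[θ|data] = 0.090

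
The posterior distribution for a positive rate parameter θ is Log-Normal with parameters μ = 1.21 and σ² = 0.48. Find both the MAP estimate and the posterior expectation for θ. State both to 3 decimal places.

MAP = 2.075; posterior mean = 4.263

Mode = exp(μ − σ²) = exp(0.73) = 2.075.
Mean = exp(μ + σ²/2) = exp(1.450) = 4.263.
Right-skewed posterior ⇒ mode < mean.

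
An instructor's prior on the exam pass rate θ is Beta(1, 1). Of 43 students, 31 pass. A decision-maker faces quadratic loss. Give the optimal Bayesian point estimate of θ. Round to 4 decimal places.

Posterior: Beta(1+31, 1+12) = Beta(32, 13).
Mode = (32−1)/(32+13−2) = 31/43 = 0.7209.
With a flat prior the MAP equals the MLE, 31/43.
Mean = 32/(32+13) = 32/45 = 0.7111.
Quadratic loss ⇒ the optimal estimator is the posterior mean.

0.7111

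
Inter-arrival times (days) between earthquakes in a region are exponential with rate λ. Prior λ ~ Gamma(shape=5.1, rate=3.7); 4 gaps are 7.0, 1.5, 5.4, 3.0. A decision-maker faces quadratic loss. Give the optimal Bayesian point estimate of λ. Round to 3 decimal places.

0.442

Σ times = 16.9. Posterior: Gamma(shape = 5.1+4 = 9.1, rate = 3.7+16.9 = 20.6).
Mode = (α−1)/β = 8.1/20.6 = 0.393.
Mean = α/β = 9.1/20.6 = 0.442.
Quadratic loss ⇒ the optimal estimator is the posterior mean.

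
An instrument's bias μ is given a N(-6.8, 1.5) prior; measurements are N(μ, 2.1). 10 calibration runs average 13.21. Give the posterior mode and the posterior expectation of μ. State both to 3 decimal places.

Posterior for μ is Normal. Precision-weighted mean: (1/1.5·-6.8 + 10/2.1·13.21) / (1/1.5 + 10/2.1) = 10.753.
A Normal posterior is symmetric, so mode = mean.

MAP = 10.753; posterior mean = 10.753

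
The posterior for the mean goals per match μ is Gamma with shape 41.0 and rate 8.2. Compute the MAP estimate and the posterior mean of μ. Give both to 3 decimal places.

Mode = (α−1)/β = 40.0/8.2 = 4.878.
Mean = α/β = 41.0/8.2 = 5.000.

MAP: 4.878. Posterior mean: 5.000.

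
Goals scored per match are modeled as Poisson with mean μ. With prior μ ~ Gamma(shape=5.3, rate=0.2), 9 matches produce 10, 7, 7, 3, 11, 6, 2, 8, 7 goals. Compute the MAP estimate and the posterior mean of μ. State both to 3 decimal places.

Σ counts = 61. Posterior: Gamma(shape = 5.3+61 = 66.3, rate = 0.2+9 = 9.2).
Mode = (α−1)/β = 65.3/9.2 = 7.098.
Mean = α/β = 66.3/9.2 = 7.207.

MAP = 7.098, posterior mean = 7.207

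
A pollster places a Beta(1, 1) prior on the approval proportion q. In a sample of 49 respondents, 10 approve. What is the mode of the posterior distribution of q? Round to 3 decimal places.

0.204

Posterior: Beta(1+10, 1+39) = Beta(11, 40).
Mode = (11−1)/(11+40−2) = 10/49 = 0.204.
With a flat prior the MAP equals the MLE, 10/49.
Mean = 11/(11+40) = 11/51 = 0.216.
This is the posterior mode — the MAP estimate.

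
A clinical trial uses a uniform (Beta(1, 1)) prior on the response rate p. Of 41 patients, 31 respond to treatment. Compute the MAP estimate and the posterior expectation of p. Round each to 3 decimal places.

MAP = 0.756; posterior mean = 0.744

Posterior: Beta(1+31, 1+10) = Beta(32, 11).
Mode = (32−1)/(32+11−2) = 31/41 = 0.756.
Mean = 32/(32+11) = 32/43 = 0.744.
Left-skewed posterior ⇒ mean < mode.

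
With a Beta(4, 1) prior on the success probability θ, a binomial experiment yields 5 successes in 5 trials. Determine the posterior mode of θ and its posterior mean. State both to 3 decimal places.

Posterior: Beta(4+5, 1+0) = Beta(9, 1).
Since β = 1 ≤ 1 and α > 1, the Beta density is monotone increasing on [0,1]; the mode is at 1.
Mean = 9/(9+1) = 0.900.

θ_MAP = 1.000, E[θ|data] = 0.900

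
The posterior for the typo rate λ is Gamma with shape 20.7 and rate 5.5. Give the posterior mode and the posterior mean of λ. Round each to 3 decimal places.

posterior mode = 3.582, posterior mean = 3.764

Mode = (α−1)/β = 19.7/5.5 = 3.582.
Mean = α/β = 20.7/5.5 = 3.764.
The posterior is right-skewed, so the mean exceeds the mode.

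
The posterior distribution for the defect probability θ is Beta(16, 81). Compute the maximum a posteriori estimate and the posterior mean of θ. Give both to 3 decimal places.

Mode = (16−1)/(16+81−2) = 15/95 = 0.158.
Mean = 16/(16+81) = 16/97 = 0.165.
The mean is pulled above the mode by the posterior's right skew.

MAP = 0.158; posterior mean = 0.165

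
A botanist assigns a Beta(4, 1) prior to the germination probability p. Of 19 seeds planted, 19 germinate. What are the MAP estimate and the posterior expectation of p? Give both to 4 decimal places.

MAP estimate = 1.0000, posterior expectation = 0.9583

Posterior: Beta(4+19, 1+0) = Beta(23, 1).
Since β = 1 ≤ 1 and α > 1, the Beta density is monotone increasing on [0,1]; the mode is at 1.
Mean = 23/(23+1) = 0.9583.
The mean is pulled below the mode by the posterior's left skew.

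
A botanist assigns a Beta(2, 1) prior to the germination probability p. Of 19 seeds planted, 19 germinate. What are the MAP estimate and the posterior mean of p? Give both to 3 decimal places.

Posterior: Beta(2+19, 1+0) = Beta(21, 1).
Since β = 1 ≤ 1 and α > 1, the Beta density is monotone increasing on [0,1]; the mode is at 1.
Mean = 21/(21+1) = 0.955.
The mean is pulled below the mode by the posterior's left skew.

MAP = 1.000, posterior mean = 0.955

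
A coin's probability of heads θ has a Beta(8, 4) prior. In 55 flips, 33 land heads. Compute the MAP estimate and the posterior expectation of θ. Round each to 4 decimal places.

Posterior: Beta(8+33, 4+22) = Beta(41, 26).
Mode = (41−1)/(41+26−2) = 40/65 = 0.6154.
Mean = 41/(41+26) = 41/67 = 0.6119.
Mode > mean: the posterior has a left tail.

MAP: 0.6154. Posterior mean: 0.6119.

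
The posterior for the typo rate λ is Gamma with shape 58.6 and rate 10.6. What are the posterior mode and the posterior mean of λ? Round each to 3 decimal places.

λ_MAP = 5.434, E[λ|data] = 5.528

Mode = (α−1)/β = 57.6/10.6 = 5.434.
Mean = α/β = 58.6/10.6 = 5.528.
Mean > mode: the posterior has a right tail.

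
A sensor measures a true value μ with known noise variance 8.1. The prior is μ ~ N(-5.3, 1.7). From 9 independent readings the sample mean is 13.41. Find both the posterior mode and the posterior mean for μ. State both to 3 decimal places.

μ_MAP = 6.933, E[μ|data] = 6.933

Posterior for μ is Normal. Precision-weighted mean: (1/1.7·-5.3 + 9/8.1·13.41) / (1/1.7 + 9/8.1) = 6.933.
A Normal posterior is symmetric, so mode = mean.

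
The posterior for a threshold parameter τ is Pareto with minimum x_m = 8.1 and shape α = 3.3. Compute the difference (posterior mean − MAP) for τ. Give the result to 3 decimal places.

The Pareto density is strictly decreasing on [x_m, ∞), so the mode is x_m = 8.100.
Mean = α·x_m/(α−1) = 3.3·8.1/2.3 = 11.622.
Difference = 11.622 − 8.100 = 3.522.
Right-skewed posterior ⇒ mode < mean.

3.522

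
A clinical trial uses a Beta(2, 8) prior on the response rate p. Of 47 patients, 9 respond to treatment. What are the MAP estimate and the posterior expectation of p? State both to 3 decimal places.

MAP = 0.182; posterior mean = 0.193

Posterior: Beta(2+9, 8+38) = Beta(11, 46).
Mode = (11−1)/(11+46−2) = 10/55 = 0.182.
Mean = 11/(11+46) = 11/57 = 0.193.
Right-skewed posterior ⇒ mode < mean.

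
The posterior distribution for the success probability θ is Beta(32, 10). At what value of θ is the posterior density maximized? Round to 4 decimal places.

Mode = (32−1)/(32+10−2) = 31/40 = 0.7750.
Mean = 32/(32+10) = 32/42 = 0.7619.
This is the posterior mode — the MAP estimate.

0.7750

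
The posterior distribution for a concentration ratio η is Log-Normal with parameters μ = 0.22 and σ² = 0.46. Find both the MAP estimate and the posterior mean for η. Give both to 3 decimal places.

Mode = exp(μ − σ²) = exp(-0.24) = 0.787.
Mean = exp(μ + σ²/2) = exp(0.450) = 1.568.
The posterior is right-skewed, so the mean exceeds the mode.

MAP estimate = 0.787, posterior mean = 1.568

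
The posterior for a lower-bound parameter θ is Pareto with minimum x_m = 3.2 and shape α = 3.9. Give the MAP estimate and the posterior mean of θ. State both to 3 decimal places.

The Pareto density is strictly decreasing on [x_m, ∞), so the mode is x_m = 3.200.
Mean = α·x_m/(α−1) = 3.9·3.2/2.9 = 4.303.
The posterior is right-skewed, so the mean exceeds the mode.

MAP: 3.200. Posterior mean: 4.303.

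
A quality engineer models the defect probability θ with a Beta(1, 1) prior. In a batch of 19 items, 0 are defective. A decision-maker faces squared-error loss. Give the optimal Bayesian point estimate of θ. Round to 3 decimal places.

Posterior: Beta(1+0, 1+19) = Beta(1, 20).
Since α = 1 ≤ 1 and β > 1, the Beta density is monotone decreasing on [0,1]; the mode is at 0.
Mean = 1/(1+20) = 0.048.
Squared-error loss ⇒ the optimal estimator is the posterior mean.

0.048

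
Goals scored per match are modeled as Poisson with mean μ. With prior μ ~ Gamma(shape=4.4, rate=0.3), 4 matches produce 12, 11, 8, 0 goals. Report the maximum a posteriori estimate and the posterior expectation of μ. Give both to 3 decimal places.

MAP = 8.000, posterior mean = 8.233

Σ counts = 31. Posterior: Gamma(shape = 4.4+31 = 35.4, rate = 0.3+4 = 4.3).
Mode = (α−1)/β = 34.4/4.3 = 8.000.
Mean = α/β = 35.4/4.3 = 8.233.
Right-skewed posterior ⇒ mode < mean.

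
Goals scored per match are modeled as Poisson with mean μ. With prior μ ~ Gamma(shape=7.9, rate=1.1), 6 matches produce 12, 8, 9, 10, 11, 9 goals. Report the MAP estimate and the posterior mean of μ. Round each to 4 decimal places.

Σ counts = 59. Posterior: Gamma(shape = 7.9+59 = 66.9, rate = 1.1+6 = 7.1).
Mode = (α−1)/β = 65.9/7.1 = 9.2817.
Mean = α/β = 66.9/7.1 = 9.4225.
Mean > mode: the posterior has a right tail.

MAP = 9.2817; posterior mean = 9.4225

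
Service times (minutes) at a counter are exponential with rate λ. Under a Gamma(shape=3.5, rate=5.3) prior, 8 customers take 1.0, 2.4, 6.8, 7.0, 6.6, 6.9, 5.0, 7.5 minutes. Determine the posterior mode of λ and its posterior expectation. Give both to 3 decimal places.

Σ times = 43.2. Posterior: Gamma(shape = 3.5+8 = 11.5, rate = 5.3+43.2 = 48.5).
Mode = (α−1)/β = 10.5/48.5 = 0.216.
Mean = α/β = 11.5/48.5 = 0.237.
Right-skewed posterior ⇒ mode < mean.

posterior mode = 0.216, posterior expectation = 0.237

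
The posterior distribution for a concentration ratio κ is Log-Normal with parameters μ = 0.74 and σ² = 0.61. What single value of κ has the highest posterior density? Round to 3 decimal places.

Mode = exp(μ − σ²) = exp(0.13) = 1.139.
Mean = exp(μ + σ²/2) = exp(1.045) = 2.843.
This is the posterior mode — the MAP estimate.

1.139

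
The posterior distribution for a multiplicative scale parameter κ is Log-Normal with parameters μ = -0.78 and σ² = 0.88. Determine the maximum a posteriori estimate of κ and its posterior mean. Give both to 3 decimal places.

MAP: 0.190. Posterior mean: 0.712.

Mode = exp(μ − σ²) = exp(-1.66) = 0.190.
Mean = exp(μ + σ²/2) = exp(-0.340) = 0.712.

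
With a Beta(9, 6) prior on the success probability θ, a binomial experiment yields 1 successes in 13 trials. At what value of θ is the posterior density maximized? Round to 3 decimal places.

Posterior: Beta(9+1, 6+12) = Beta(10, 18).
Mode = (10−1)/(10+18−2) = 9/26 = 0.346.
Mean = 10/(10+18) = 10/28 = 0.357.
This is the posterior mode — the MAP estimate.

0.346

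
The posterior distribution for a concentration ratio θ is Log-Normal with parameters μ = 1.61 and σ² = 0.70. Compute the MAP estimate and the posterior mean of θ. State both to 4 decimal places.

θ_MAP = 2.4843, E[θ|data] = 7.0993

Mode = exp(μ − σ²) = exp(0.91) = 2.4843.
Mean = exp(μ + σ²/2) = exp(1.960) = 7.0993.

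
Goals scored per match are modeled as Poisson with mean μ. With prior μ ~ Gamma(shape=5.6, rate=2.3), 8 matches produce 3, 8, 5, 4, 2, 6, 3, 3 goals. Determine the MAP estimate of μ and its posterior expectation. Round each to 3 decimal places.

MAP = 3.748; posterior mean = 3.845

Σ counts = 34. Posterior: Gamma(shape = 5.6+34 = 39.6, rate = 2.3+8 = 10.3).
Mode = (α−1)/β = 38.6/10.3 = 3.748.
Mean = α/β = 39.6/10.3 = 3.845.
Mean > mode: the posterior has a right tail.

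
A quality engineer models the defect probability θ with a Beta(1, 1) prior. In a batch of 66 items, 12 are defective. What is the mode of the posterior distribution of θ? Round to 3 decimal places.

0.182

Posterior: Beta(1+12, 1+54) = Beta(13, 55).
Mode = (13−1)/(13+55−2) = 12/66 = 0.182.
With a flat prior the MAP equals the MLE, 12/66.
Mean = 13/(13+55) = 13/68 = 0.191.
This is the posterior mode — the MAP estimate.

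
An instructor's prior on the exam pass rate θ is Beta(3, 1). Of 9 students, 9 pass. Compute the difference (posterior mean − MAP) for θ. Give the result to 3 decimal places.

-0.077

Posterior: Beta(3+9, 1+0) = Beta(12, 1).
Since β = 1 ≤ 1 and α > 1, the Beta density is monotone increasing on [0,1]; the mode is at 1.
Mean = 12/(12+1) = 0.923.
Difference = 0.923 − 1.000 = -0.077.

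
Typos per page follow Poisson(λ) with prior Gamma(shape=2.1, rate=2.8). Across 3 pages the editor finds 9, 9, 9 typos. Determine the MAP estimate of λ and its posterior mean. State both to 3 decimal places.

MAP: 4.845. Posterior mean: 5.017.

Σ counts = 27. Posterior: Gamma(shape = 2.1+27 = 29.1, rate = 2.8+3 = 5.8).
Mode = (α−1)/β = 28.1/5.8 = 4.845.
Mean = α/β = 29.1/5.8 = 5.017.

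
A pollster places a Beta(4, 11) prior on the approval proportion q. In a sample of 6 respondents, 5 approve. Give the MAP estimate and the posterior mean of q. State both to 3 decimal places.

Posterior: Beta(4+5, 11+1) = Beta(9, 12).
Mode = (9−1)/(9+12−2) = 8/19 = 0.421.
Mean = 9/(9+12) = 9/21 = 0.429.

MAP: 0.421. Posterior mean: 0.429.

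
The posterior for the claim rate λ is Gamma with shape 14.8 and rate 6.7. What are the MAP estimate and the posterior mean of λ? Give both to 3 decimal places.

Mode = (α−1)/β = 13.8/6.7 = 2.060.
Mean = α/β = 14.8/6.7 = 2.209.

λ_MAP = 2.060, E[λ|data] = 2.209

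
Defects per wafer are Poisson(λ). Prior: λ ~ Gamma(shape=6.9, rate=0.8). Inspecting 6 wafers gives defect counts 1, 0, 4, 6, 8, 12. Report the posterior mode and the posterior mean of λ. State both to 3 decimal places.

Σ counts = 31. Posterior: Gamma(shape = 6.9+31 = 37.9, rate = 0.8+6 = 6.8).
Mode = (α−1)/β = 36.9/6.8 = 5.426.
Mean = α/β = 37.9/6.8 = 5.574.

MAP = 5.426, posterior mean = 5.574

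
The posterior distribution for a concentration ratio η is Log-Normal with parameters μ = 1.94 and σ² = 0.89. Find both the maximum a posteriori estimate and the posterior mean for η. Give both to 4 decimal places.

η_MAP = 2.8577, E[η|data] = 10.8591

Mode = exp(μ − σ²) = exp(1.05) = 2.8577.
Mean = exp(μ + σ²/2) = exp(2.385) = 10.8591.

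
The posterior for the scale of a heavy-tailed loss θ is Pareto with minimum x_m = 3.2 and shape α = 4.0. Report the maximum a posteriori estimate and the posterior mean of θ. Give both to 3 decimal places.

θ_MAP = 3.200, E[θ|data] = 4.267

The Pareto density is strictly decreasing on [x_m, ∞), so the mode is x_m = 3.200.
Mean = α·x_m/(α−1) = 4.0·3.2/3.0 = 4.267.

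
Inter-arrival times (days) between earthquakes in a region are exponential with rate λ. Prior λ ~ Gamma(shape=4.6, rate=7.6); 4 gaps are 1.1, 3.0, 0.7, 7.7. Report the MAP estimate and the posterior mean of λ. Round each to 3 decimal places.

MAP = 0.378, posterior mean = 0.428

Σ times = 12.5. Posterior: Gamma(shape = 4.6+4 = 8.6, rate = 7.6+12.5 = 20.1).
Mode = (α−1)/β = 7.6/20.1 = 0.378.
Mean = α/β = 8.6/20.1 = 0.428.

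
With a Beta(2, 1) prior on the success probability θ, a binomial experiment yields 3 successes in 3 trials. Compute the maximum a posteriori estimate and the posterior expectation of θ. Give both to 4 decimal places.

θ_MAP = 1.0000, E[θ|data] = 0.8333

Posterior: Beta(2+3, 1+0) = Beta(5, 1).
Since β = 1 ≤ 1 and α > 1, the Beta density is monotone increasing on [0,1]; the mode is at 1.
Mean = 5/(5+1) = 0.8333.
The posterior is left-skewed, so the mode exceeds the mean.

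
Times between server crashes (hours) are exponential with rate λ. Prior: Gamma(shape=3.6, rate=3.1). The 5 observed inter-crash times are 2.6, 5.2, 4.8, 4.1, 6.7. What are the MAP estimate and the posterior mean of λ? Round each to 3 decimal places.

λ_MAP = 0.287, E[λ|data] = 0.325

Σ times = 23.4. Posterior: Gamma(shape = 3.6+5 = 8.6, rate = 3.1+23.4 = 26.5).
Mode = (α−1)/β = 7.6/26.5 = 0.287.
Mean = α/β = 8.6/26.5 = 0.325.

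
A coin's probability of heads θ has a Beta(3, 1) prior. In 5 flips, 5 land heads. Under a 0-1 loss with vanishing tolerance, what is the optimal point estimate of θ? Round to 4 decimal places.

Posterior: Beta(3+5, 1+0) = Beta(8, 1).
Since β = 1 ≤ 1 and α > 1, the Beta density is monotone increasing on [0,1]; the mode is at 1.
Mean = 8/(8+1) = 0.8889.
This is the posterior mode — the MAP estimate.

1.0000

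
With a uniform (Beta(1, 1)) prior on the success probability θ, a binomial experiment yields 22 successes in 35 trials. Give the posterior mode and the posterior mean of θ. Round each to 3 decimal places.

Posterior: Beta(1+22, 1+13) = Beta(23, 14).
Mode = (23−1)/(23+14−2) = 22/35 = 0.629.
With a flat prior the MAP equals the MLE, 22/35.
Mean = 23/(23+14) = 23/37 = 0.622.
Left-skewed posterior ⇒ mean < mode.

MAP: 0.629. Posterior mean: 0.622.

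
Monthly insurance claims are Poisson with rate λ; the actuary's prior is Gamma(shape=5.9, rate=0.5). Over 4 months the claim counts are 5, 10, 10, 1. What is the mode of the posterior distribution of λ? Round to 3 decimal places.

Σ counts = 26. Posterior: Gamma(shape = 5.9+26 = 31.9, rate = 0.5+4 = 4.5).
Mode = (α−1)/β = 30.9/4.5 = 6.867.
Mean = α/β = 31.9/4.5 = 7.089.
This is the posterior mode — the MAP estimate.

6.867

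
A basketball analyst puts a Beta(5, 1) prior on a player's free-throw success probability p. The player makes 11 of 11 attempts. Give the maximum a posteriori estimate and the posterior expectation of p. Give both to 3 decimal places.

Posterior: Beta(5+11, 1+0) = Beta(16, 1).
Since β = 1 ≤ 1 and α > 1, the Beta density is monotone increasing on [0,1]; the mode is at 1.
Mean = 16/(16+1) = 0.941.
The mean is pulled below the mode by the posterior's left skew.

MAP: 1.000. Posterior mean: 0.941.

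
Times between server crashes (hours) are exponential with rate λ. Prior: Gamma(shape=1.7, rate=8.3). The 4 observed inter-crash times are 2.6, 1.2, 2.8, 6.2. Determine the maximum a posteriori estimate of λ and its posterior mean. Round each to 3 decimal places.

MAP: 0.223. Posterior mean: 0.270.

Σ times = 12.8. Posterior: Gamma(shape = 1.7+4 = 5.7, rate = 8.3+12.8 = 21.1).
Mode = (α−1)/β = 4.7/21.1 = 0.223.
Mean = α/β = 5.7/21.1 = 0.270.
The mean is pulled above the mode by the posterior's right skew.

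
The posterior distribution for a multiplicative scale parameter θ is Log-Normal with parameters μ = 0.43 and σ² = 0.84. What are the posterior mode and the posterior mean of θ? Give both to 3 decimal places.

MAP: 0.664. Posterior mean: 2.340.

Mode = exp(μ − σ²) = exp(-0.41) = 0.664.
Mean = exp(μ + σ²/2) = exp(0.850) = 2.340.
Right-skewed posterior ⇒ mode < mean.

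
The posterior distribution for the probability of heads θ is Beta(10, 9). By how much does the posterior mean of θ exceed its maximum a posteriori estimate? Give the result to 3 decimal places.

Mode = (10−1)/(10+9−2) = 9/17 = 0.529.
Mean = 10/(10+9) = 10/19 = 0.526.
Difference = 0.526 − 0.529 = -0.003.
The mean is pulled below the mode by the posterior's left skew.

-0.003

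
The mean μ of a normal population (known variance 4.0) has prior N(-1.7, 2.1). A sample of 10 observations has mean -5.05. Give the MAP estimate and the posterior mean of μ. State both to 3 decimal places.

MAP = -4.514, posterior mean = -4.514

Posterior for μ is Normal. Precision-weighted mean: (1/2.1·-1.7 + 10/4.0·-5.05) / (1/2.1 + 10/4.0) = -4.514.
A Normal posterior is symmetric, so mode = mean.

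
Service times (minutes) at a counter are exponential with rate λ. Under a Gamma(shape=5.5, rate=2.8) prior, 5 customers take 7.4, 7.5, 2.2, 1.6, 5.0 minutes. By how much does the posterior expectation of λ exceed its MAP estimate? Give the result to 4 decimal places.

Σ times = 23.7. Posterior: Gamma(shape = 5.5+5 = 10.5, rate = 2.8+23.7 = 26.5).
Mode = (α−1)/β = 9.5/26.5 = 0.3585.
Mean = α/β = 10.5/26.5 = 0.3962.
Difference = 0.3962 − 0.3585 = 0.0377.
The posterior is right-skewed, so the mean exceeds the mode.

0.0377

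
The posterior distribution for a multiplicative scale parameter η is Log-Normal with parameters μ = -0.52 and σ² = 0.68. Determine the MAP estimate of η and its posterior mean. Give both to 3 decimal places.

MAP = 0.301; posterior mean = 0.835

Mode = exp(μ − σ²) = exp(-1.20) = 0.301.
Mean = exp(μ + σ²/2) = exp(-0.180) = 0.835.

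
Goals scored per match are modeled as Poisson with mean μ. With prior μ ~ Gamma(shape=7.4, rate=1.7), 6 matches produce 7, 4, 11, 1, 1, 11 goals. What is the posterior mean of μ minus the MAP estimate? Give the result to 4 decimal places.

Σ counts = 35. Posterior: Gamma(shape = 7.4+35 = 42.4, rate = 1.7+6 = 7.7).
Mode = (α−1)/β = 41.4/7.7 = 5.3766.
Mean = α/β = 42.4/7.7 = 5.5065.
Difference = 5.5065 − 5.3766 = 0.1299.

0.1299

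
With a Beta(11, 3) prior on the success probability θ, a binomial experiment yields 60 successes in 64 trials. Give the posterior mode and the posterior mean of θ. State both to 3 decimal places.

MAP = 0.921, posterior mean = 0.910

Posterior: Beta(11+60, 3+4) = Beta(71, 7).
Mode = (71−1)/(71+7−2) = 70/76 = 0.921.
Mean = 71/(71+7) = 71/78 = 0.910.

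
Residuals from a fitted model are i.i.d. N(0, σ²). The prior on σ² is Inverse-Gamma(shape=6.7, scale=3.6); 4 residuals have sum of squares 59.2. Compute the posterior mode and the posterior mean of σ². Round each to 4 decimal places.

MAP = 3.4227, posterior mean = 4.3117

Posterior: Inverse-Gamma(shape = 6.7+4/2 = 8.7, scale = 3.6+59.2/2 = 33.2).
Mode = β/(α+1) = 33.2/9.7 = 3.4227.
Mean = β/(α−1) = 33.2/7.7 = 4.3117.
The mean is pulled above the mode by the posterior's right skew.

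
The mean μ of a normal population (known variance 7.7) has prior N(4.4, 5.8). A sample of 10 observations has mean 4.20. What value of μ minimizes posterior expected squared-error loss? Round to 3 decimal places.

Posterior for μ is Normal. Precision-weighted mean: (1/5.8·4.4 + 10/7.7·4.20) / (1/5.8 + 10/7.7) = 4.223.
A Normal posterior is symmetric, so mode = mean.
Squared-error loss ⇒ the optimal estimator is the posterior mean.

4.223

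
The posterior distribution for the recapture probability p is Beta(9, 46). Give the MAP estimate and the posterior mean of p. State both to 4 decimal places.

MAP = 0.1509; posterior mean = 0.1636

Mode = (9−1)/(9+46−2) = 8/53 = 0.1509.
Mean = 9/(9+46) = 9/55 = 0.1636.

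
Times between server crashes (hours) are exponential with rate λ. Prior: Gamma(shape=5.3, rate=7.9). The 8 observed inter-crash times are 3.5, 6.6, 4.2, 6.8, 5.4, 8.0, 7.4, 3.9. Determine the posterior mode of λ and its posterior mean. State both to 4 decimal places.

MAP = 0.2291, posterior mean = 0.2477

Σ times = 45.8. Posterior: Gamma(shape = 5.3+8 = 13.3, rate = 7.9+45.8 = 53.7).
Mode = (α−1)/β = 12.3/53.7 = 0.2291.
Mean = α/β = 13.3/53.7 = 0.2477.
Right-skewed posterior ⇒ mode < mean.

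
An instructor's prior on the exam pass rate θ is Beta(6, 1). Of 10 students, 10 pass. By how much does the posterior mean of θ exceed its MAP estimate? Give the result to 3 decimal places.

-0.059

Posterior: Beta(6+10, 1+0) = Beta(16, 1).
Since β = 1 ≤ 1 and α > 1, the Beta density is monotone increasing on [0,1]; the mode is at 1.
Mean = 16/(16+1) = 0.941.
Difference = 0.941 − 1.000 = -0.059.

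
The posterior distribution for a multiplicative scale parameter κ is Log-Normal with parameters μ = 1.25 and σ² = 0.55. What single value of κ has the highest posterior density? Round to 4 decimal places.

Mode = exp(μ − σ²) = exp(0.70) = 2.0138.
Mean = exp(μ + σ²/2) = exp(1.525) = 4.5951.
This is the posterior mode — the MAP estimate.

2.0138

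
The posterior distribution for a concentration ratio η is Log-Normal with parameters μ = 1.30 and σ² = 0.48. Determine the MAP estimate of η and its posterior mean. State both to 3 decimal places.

Mode = exp(μ − σ²) = exp(0.82) = 2.270.
Mean = exp(μ + σ²/2) = exp(1.540) = 4.665.

η_MAP = 2.270, E[η|data] = 4.665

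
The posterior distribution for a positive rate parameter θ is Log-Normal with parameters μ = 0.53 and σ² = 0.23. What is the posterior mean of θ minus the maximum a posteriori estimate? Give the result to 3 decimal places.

0.556

Mode = exp(μ − σ²) = exp(0.30) = 1.350.
Mean = exp(μ + σ²/2) = exp(0.645) = 1.906.
Difference = 1.906 − 1.350 = 0.556.
The mean is pulled above the mode by the posterior's right skew.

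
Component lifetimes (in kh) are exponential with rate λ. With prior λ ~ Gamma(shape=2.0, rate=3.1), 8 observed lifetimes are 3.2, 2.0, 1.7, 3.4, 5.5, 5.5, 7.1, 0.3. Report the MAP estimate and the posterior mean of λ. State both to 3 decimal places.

MAP = 0.283; posterior mean = 0.314

Σ times = 28.7. Posterior: Gamma(shape = 2.0+8 = 10.0, rate = 3.1+28.7 = 31.8).
Mode = (α−1)/β = 9.0/31.8 = 0.283.
Mean = α/β = 10.0/31.8 = 0.314.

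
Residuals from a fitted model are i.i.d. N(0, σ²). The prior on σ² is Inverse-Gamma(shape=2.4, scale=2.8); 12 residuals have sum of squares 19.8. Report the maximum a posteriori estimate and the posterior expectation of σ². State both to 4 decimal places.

MAP: 1.3511. Posterior mean: 1.7162.

Posterior: Inverse-Gamma(shape = 2.4+12/2 = 8.4, scale = 2.8+19.8/2 = 12.7).
Mode = β/(α+1) = 12.7/9.4 = 1.3511.
Mean = β/(α−1) = 12.7/7.4 = 1.7162.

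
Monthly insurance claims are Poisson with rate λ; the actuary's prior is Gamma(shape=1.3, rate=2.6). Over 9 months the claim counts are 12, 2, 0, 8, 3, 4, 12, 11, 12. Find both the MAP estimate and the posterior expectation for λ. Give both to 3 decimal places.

Σ counts = 64. Posterior: Gamma(shape = 1.3+64 = 65.3, rate = 2.6+9 = 11.6).
Mode = (α−1)/β = 64.3/11.6 = 5.543.
Mean = α/β = 65.3/11.6 = 5.629.

MAP = 5.543, posterior mean = 5.629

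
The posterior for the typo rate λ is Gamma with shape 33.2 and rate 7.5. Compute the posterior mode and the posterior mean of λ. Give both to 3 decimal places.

MAP: 4.293. Posterior mean: 4.427.

Mode = (α−1)/β = 32.2/7.5 = 4.293.
Mean = α/β = 33.2/7.5 = 4.427.
The mean is pulled above the mode by the posterior's right skew.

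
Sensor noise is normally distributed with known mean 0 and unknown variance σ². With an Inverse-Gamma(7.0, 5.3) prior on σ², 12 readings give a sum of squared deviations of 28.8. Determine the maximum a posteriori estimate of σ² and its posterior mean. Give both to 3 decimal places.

MAP = 1.407, posterior mean = 1.642

Posterior: Inverse-Gamma(shape = 7.0+12/2 = 13.0, scale = 5.3+28.8/2 = 19.7).
Mode = β/(α+1) = 19.7/14.0 = 1.407.
Mean = β/(α−1) = 19.7/12.0 = 1.642.
The posterior is right-skewed, so the mean exceeds the mode.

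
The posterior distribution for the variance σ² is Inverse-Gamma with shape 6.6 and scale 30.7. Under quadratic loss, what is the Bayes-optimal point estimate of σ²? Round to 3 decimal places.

5.482

Mode = β/(α+1) = 30.7/7.6 = 4.039.
Mean = β/(α−1) = 30.7/5.6 = 5.482.
Quadratic loss ⇒ the optimal estimator is the posterior mean.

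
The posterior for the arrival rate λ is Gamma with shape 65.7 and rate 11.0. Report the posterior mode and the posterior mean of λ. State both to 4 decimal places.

Mode = (α−1)/β = 64.7/11.0 = 5.8818.
Mean = α/β = 65.7/11.0 = 5.9727.
Right-skewed posterior ⇒ mode < mean.

MAP = 5.8818; posterior mean = 5.9727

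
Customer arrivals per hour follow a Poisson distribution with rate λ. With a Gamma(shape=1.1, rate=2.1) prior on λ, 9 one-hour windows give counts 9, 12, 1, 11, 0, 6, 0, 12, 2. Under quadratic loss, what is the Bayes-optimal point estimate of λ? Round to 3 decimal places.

4.874

Σ counts = 53. Posterior: Gamma(shape = 1.1+53 = 54.1, rate = 2.1+9 = 11.1).
Mode = (α−1)/β = 53.1/11.1 = 4.784.
Mean = α/β = 54.1/11.1 = 4.874.
Quadratic loss ⇒ the optimal estimator is the posterior mean.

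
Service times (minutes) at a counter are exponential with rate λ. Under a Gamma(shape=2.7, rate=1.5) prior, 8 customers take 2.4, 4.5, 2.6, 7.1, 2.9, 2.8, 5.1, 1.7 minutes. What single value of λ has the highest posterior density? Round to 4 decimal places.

0.3170

Σ times = 29.1. Posterior: Gamma(shape = 2.7+8 = 10.7, rate = 1.5+29.1 = 30.6).
Mode = (α−1)/β = 9.7/30.6 = 0.3170.
Mean = α/β = 10.7/30.6 = 0.3497.
This is the posterior mode — the MAP estimate.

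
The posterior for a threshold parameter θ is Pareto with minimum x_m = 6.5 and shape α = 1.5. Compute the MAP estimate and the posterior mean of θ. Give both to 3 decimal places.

MAP = 6.500, posterior mean = 19.500

The Pareto density is strictly decreasing on [x_m, ∞), so the mode is x_m = 6.500.
Mean = α·x_m/(α−1) = 1.5·6.5/0.5 = 19.500.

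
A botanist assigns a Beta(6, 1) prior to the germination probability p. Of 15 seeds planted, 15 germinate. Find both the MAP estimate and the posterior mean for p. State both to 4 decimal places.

MAP estimate = 1.0000, posterior mean = 0.9545

Posterior: Beta(6+15, 1+0) = Beta(21, 1).
Since β = 1 ≤ 1 and α > 1, the Beta density is monotone increasing on [0,1]; the mode is at 1.
Mean = 21/(21+1) = 0.9545.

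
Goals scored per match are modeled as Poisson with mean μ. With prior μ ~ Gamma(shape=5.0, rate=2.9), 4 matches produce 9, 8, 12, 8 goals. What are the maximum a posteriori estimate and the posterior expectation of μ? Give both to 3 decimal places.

MAP: 5.942. Posterior mean: 6.087.

Σ counts = 37. Posterior: Gamma(shape = 5.0+37 = 42.0, rate = 2.9+4 = 6.9).
Mode = (α−1)/β = 41.0/6.9 = 5.942.
Mean = α/β = 42.0/6.9 = 6.087.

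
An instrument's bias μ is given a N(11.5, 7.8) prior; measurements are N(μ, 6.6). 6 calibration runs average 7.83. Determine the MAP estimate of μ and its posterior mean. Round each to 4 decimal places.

MAP = 8.2836; posterior mean = 8.2836

Posterior for μ is Normal. Precision-weighted mean: (1/7.8·11.5 + 6/6.6·7.83) / (1/7.8 + 6/6.6) = 8.2836.
A Normal posterior is symmetric, so mode = mean.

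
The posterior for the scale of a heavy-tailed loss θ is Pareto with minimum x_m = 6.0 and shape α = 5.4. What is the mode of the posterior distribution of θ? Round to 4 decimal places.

The Pareto density is strictly decreasing on [x_m, ∞), so the mode is x_m = 6.0000.
Mean = α·x_m/(α−1) = 5.4·6.0/4.4 = 7.3636.
This is the posterior mode — the MAP estimate.

6.0000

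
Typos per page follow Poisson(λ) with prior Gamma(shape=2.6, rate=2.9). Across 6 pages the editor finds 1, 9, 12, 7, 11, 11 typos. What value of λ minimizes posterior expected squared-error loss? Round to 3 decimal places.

Σ counts = 51. Posterior: Gamma(shape = 2.6+51 = 53.6, rate = 2.9+6 = 8.9).
Mode = (α−1)/β = 52.6/8.9 = 5.910.
Mean = α/β = 53.6/8.9 = 6.022.
Squared-error loss ⇒ the optimal estimator is the posterior mean.

6.022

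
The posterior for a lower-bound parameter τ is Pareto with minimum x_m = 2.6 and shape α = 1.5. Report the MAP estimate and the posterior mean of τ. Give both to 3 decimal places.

τ_MAP = 2.600, E[τ|data] = 7.800

The Pareto density is strictly decreasing on [x_m, ∞), so the mode is x_m = 2.600.
Mean = α·x_m/(α−1) = 1.5·2.6/0.5 = 7.800.
The mean is pulled above the mode by the posterior's right skew.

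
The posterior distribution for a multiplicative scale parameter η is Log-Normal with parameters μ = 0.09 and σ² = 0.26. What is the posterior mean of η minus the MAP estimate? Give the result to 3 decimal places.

Mode = exp(μ − σ²) = exp(-0.17) = 0.844.
Mean = exp(μ + σ²/2) = exp(0.220) = 1.246.
Difference = 1.246 − 0.844 = 0.402.

0.402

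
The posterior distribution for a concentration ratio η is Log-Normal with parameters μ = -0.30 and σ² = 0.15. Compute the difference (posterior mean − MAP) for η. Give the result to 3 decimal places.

0.161

Mode = exp(μ − σ²) = exp(-0.45) = 0.638.
Mean = exp(μ + σ²/2) = exp(-0.225) = 0.799.
Difference = 0.799 − 0.638 = 0.161.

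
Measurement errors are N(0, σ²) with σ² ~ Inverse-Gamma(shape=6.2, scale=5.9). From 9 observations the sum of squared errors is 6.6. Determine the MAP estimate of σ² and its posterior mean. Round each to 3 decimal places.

MAP: 0.786. Posterior mean: 0.948.

Posterior: Inverse-Gamma(shape = 6.2+9/2 = 10.7, scale = 5.9+6.6/2 = 9.2).
Mode = β/(α+1) = 9.2/11.7 = 0.786.
Mean = β/(α−1) = 9.2/9.7 = 0.948.
The posterior is right-skewed, so the mean exceeds the mode.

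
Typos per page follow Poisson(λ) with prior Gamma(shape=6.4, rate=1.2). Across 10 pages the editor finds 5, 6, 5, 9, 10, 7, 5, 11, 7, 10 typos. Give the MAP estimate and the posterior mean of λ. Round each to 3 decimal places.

MAP: 7.179. Posterior mean: 7.268.

Σ counts = 75. Posterior: Gamma(shape = 6.4+75 = 81.4, rate = 1.2+10 = 11.2).
Mode = (α−1)/β = 80.4/11.2 = 7.179.
Mean = α/β = 81.4/11.2 = 7.268.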